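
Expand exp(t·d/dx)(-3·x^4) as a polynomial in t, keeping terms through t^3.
3 x \left(- 4 t^{3} - 6 t^{2} x - 4 t x^{2} - x^{3}\right)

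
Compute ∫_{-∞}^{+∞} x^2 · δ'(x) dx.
0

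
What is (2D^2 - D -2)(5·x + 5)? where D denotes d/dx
- 10 x - 15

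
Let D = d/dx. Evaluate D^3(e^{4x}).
64 e^{4 x}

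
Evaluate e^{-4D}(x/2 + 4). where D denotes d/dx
\frac{x}{2} + 2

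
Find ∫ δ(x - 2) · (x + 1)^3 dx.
27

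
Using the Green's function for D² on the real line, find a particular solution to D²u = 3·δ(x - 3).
\frac{3|x - 3|}{2}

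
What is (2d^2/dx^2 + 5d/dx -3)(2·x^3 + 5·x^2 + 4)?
- 6 x^{3} + 15 x^{2} + 74 x + 8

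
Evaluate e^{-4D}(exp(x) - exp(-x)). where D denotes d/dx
- e^{4 - x} + e^{x - 4}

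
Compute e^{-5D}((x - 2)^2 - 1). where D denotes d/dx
x^{2} - 14 x + 48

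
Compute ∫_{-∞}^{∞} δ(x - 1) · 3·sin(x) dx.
3 \sin{\left(1 \right)}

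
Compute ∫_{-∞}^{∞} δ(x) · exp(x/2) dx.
1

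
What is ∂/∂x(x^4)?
4 x^{3}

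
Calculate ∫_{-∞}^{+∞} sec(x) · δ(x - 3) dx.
\sec{\left(3 \right)}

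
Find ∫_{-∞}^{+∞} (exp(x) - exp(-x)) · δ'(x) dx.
-2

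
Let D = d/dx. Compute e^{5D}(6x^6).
6 x^{6} + 180 x^{5} + 2250 x^{4} + 15000 x^{3} + 56250 x^{2} + 112500 x + 93750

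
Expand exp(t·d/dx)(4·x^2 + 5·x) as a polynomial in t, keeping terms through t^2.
4 t^{2} + t \left(8 x + 5\right) + 4 x^{2} + 5 x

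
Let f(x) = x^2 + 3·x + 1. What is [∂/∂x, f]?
2 x + 3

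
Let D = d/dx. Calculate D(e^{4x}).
4 e^{4 x}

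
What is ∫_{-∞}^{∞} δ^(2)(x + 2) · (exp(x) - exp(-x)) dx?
- 2 \sinh{\left(2 \right)}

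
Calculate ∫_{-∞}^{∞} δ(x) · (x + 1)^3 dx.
1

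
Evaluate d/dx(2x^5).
10 x^{4}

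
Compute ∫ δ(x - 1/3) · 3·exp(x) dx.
3 e^{\frac{1}{3}}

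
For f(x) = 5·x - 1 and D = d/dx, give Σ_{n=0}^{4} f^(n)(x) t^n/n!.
5 t + 5 x - 1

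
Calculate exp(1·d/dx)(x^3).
x^{3} + 3 x^{2} + 3 x + 1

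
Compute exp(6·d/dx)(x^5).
x^{5} + 30 x^{4} + 360 x^{3} + 2160 x^{2} + 6480 x + 7776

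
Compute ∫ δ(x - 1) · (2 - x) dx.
1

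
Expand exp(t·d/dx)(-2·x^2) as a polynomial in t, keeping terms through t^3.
- 2 t^{2} - 4 t x - 2 x^{2}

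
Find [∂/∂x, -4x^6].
- 24 x^{5}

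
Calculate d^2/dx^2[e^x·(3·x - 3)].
3 \left(x + 1\right) e^{x}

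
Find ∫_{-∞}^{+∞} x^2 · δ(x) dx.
0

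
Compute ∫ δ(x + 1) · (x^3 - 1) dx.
-2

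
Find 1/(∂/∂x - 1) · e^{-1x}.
- \frac{e^{- x}}{2}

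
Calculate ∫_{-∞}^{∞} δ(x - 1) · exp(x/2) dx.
e^{\frac{1}{2}}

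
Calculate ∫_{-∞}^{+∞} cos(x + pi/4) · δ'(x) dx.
\frac{\sqrt{2}}{2}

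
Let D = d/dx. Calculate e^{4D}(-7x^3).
- 7 x^{3} - 84 x^{2} - 336 x - 448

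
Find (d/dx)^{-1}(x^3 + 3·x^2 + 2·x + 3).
\frac{x^{4}}{4} + x^{3} + x^{2} + 3 x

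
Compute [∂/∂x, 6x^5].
30 x^{4}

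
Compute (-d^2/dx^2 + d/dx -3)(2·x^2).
- 6 x^{2} + 4 x - 4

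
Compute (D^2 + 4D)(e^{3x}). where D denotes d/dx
21 e^{3 x}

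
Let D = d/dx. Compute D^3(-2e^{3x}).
- 54 e^{3 x}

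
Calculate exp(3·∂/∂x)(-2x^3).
- 2 x^{3} - 18 x^{2} - 54 x - 54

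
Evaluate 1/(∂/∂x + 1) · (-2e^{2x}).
- \frac{2 e^{2 x}}{3}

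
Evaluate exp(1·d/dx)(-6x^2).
- 6 x^{2} - 12 x - 6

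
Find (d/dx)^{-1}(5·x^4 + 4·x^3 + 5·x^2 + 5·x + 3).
x^{5} + x^{4} + \frac{5 x^{3}}{3} + \frac{5 x^{2}}{2} + 3 x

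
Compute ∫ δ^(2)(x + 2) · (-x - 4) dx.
0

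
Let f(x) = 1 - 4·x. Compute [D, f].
-4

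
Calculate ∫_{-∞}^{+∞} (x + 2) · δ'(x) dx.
-1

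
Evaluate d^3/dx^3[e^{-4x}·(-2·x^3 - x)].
4 \left(32 x^{3} - 72 x^{2} + 52 x - 15\right) e^{- 4 x}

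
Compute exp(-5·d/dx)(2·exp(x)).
2 e^{x - 5}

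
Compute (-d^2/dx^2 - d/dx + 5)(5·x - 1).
25 x - 10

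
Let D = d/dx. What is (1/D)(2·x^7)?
\frac{x^{8}}{4}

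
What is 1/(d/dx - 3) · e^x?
- \frac{e^{x}}{2}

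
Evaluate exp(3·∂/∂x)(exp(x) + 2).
e^{x + 3} + 2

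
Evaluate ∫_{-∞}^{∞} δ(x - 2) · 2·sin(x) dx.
2 \sin{\left(2 \right)}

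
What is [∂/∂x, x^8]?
8 x^{7}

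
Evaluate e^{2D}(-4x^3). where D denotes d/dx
- 4 x^{3} - 24 x^{2} - 48 x - 32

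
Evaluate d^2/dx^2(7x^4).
84 x^{2}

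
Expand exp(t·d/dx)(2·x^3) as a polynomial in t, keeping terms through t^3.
2 t^{3} + 6 t^{2} x + 6 t x^{2} + 2 x^{3}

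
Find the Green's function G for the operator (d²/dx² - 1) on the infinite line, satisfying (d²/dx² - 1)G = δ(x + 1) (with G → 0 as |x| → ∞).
-\frac{e^{-|x + 1|}}{2}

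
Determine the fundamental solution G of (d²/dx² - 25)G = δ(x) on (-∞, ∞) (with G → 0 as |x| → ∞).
-\frac{e^{-5|x|}}{10}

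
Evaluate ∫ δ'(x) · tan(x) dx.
-1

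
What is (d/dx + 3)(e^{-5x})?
- 2 e^{- 5 x}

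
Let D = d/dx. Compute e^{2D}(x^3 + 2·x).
x^{3} + 6 x^{2} + 14 x + 12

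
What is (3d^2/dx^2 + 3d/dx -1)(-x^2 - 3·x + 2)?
x^{2} - 3 x - 17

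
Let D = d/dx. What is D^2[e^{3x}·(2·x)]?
\left(18 x + 12\right) e^{3 x}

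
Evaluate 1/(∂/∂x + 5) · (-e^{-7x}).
\frac{e^{- 7 x}}{2}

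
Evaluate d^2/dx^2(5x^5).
100 x^{3}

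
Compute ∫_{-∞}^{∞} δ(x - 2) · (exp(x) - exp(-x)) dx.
2 \sinh{\left(2 \right)}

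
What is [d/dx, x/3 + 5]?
\frac{1}{3}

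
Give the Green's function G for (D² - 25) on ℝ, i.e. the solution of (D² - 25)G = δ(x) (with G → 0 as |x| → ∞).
-\frac{e^{-5|x|}}{10}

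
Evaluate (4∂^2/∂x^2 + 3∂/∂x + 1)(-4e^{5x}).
- 464 e^{5 x}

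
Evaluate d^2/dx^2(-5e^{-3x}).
- 45 e^{- 3 x}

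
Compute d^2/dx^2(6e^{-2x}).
24 e^{- 2 x}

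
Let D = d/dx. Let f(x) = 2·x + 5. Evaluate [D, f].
2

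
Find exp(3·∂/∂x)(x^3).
x^{3} + 9 x^{2} + 27 x + 27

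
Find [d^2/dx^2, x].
2\frac{d}{dx}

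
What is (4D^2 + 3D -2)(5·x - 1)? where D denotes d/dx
17 - 10 x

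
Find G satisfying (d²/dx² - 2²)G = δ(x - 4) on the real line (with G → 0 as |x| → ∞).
-\frac{e^{-2|x - 4|}}{4}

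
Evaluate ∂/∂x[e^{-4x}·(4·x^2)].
8 x \left(1 - 2 x\right) e^{- 4 x}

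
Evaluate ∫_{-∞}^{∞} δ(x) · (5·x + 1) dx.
1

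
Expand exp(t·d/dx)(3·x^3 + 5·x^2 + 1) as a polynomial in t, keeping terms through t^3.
3 t^{3} + t^{2} \left(9 x + 5\right) + t x \left(9 x + 10\right) + 3 x^{3} + 5 x^{2} + 1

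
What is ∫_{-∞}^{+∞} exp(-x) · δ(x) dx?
1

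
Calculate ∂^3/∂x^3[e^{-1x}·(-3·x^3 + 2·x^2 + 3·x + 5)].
\left(3 x^{3} - 29 x^{2} + 63 x - 26\right) e^{- x}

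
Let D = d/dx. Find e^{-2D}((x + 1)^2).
x^{2} - 2 x + 1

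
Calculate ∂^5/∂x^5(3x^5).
360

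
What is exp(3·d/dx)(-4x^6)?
- 4 x^{6} - 72 x^{5} - 540 x^{4} - 2160 x^{3} - 4860 x^{2} - 5832 x - 2916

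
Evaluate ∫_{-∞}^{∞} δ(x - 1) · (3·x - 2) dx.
1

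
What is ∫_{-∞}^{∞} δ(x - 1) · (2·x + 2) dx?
4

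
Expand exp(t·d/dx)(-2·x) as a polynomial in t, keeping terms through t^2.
- 2 t - 2 x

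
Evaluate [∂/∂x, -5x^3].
- 15 x^{2}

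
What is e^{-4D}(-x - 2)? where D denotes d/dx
2 - x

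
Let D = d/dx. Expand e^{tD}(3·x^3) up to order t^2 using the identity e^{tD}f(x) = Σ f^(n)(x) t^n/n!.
3 x \left(3 t^{2} + 3 t x + x^{2}\right)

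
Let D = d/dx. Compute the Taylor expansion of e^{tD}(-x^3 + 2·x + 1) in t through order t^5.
- t^{3} - 3 t^{2} x - t \left(3 x^{2} - 2\right) - x^{3} + 2 x + 1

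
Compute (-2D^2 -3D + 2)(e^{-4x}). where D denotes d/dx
- 18 e^{- 4 x}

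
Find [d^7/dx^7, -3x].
-21\frac{d^{6}}{dx^{6}}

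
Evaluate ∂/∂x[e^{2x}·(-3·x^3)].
x^{2} \left(- 6 x - 9\right) e^{2 x}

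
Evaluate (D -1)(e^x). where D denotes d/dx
0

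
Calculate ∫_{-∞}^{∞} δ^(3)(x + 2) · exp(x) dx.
- \frac{1}{e^{2}}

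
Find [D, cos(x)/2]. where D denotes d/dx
- \frac{\sin{\left(x \right)}}{2}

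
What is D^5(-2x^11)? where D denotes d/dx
- 110880 x^{6}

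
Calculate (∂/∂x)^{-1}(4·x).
2 x^{2}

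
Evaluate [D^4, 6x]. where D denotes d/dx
24D^{3}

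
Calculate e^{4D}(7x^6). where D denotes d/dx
7 x^{6} + 168 x^{5} + 1680 x^{4} + 8960 x^{3} + 26880 x^{2} + 43008 x + 28672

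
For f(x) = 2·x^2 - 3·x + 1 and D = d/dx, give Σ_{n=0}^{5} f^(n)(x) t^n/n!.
2 t^{2} + t \left(4 x - 3\right) + 2 x^{2} - 3 x + 1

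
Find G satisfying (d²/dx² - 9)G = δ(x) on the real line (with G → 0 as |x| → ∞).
-\frac{e^{-3|x|}}{6}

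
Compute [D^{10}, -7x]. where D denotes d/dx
-70D^{9}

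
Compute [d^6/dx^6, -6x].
-36\frac{d^{5}}{dx^{5}}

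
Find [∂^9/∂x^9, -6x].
-54\frac{d^{8}}{dx^{8}}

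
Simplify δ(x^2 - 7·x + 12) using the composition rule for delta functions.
\frac{\delta(x - 4) + \delta(x - 3)}{1}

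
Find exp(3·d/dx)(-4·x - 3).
- 4 x - 15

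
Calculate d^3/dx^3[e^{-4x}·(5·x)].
80 \left(3 - 4 x\right) e^{- 4 x}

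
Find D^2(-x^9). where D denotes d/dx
- 72 x^{7}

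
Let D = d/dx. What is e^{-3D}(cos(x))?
\cos{\left(x - 3 \right)}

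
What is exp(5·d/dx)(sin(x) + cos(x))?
\sqrt{2} \sin{\left(x + \frac{\pi}{4} + 5 \right)}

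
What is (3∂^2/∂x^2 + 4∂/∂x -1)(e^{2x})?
19 e^{2 x}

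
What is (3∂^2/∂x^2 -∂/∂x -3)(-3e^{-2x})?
- 33 e^{- 2 x}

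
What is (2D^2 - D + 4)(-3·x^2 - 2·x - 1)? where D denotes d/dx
- 12 x^{2} - 2 x - 14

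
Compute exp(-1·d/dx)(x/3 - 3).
\frac{x}{3} - \frac{10}{3}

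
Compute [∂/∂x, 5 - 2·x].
-2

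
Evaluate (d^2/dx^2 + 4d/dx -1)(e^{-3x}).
- 4 e^{- 3 x}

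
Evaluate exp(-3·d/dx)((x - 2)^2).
x^{2} - 10 x + 25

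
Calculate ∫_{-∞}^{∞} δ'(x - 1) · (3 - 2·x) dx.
2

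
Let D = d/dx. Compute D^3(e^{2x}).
8 e^{2 x}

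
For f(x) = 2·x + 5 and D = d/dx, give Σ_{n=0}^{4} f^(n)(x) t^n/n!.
2 t + 2 x + 5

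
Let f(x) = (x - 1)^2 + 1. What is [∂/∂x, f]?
2 x - 2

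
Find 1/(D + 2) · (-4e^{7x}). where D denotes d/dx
- \frac{4 e^{7 x}}{9}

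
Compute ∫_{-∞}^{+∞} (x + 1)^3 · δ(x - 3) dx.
64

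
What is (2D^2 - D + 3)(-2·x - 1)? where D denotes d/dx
- 6 x - 1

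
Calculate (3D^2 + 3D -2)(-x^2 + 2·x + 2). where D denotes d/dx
2 x^{2} - 10 x - 4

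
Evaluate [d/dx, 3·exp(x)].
3 e^{x}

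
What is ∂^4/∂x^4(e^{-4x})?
256 e^{- 4 x}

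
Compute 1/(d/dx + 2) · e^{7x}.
\frac{e^{7 x}}{9}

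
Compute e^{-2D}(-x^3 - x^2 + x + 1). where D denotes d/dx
- x^{3} + 5 x^{2} - 7 x + 3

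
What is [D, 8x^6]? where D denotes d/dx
48 x^{5}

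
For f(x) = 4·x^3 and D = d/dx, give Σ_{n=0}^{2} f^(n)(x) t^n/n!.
4 x \left(3 t^{2} + 3 t x + x^{2}\right)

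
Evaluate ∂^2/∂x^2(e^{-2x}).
4 e^{- 2 x}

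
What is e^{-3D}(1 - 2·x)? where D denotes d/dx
7 - 2 x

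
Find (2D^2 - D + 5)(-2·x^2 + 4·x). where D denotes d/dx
- 10 x^{2} + 24 x - 12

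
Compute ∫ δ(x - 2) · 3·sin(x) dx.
3 \sin{\left(2 \right)}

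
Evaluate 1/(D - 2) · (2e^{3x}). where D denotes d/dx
2 e^{3 x}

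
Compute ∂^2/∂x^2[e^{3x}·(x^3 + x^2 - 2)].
\left(9 x^{3} + 27 x^{2} + 18 x - 16\right) e^{3 x}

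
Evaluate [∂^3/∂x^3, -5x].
-15\frac{d^{2}}{dx^{2}}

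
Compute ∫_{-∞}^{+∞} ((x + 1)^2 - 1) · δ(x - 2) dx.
8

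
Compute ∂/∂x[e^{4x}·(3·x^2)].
6 x \left(2 x + 1\right) e^{4 x}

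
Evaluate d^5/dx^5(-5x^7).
- 12600 x^{2}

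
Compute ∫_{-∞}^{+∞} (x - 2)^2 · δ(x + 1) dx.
9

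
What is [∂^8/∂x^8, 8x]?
64\frac{d^{7}}{dx^{7}}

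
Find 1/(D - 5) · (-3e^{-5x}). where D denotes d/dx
\frac{3 e^{- 5 x}}{10}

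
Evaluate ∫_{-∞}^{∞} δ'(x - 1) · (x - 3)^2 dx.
4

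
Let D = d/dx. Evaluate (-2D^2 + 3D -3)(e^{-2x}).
- 17 e^{- 2 x}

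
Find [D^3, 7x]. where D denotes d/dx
21D^{2}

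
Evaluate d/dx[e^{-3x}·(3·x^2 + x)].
\left(- 9 x^{2} + 3 x + 1\right) e^{- 3 x}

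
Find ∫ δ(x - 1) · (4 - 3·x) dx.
1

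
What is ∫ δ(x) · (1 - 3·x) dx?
1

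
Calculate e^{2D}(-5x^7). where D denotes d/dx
- 5 x^{7} - 70 x^{6} - 420 x^{5} - 1400 x^{4} - 2800 x^{3} - 3360 x^{2} - 2240 x - 640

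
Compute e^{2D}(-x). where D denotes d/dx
- x - 2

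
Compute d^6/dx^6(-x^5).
0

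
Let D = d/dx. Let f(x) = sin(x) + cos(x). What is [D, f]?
- \sin{\left(x \right)} + \cos{\left(x \right)}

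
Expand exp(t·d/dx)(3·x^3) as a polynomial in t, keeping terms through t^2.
3 x \left(3 t^{2} + 3 t x + x^{2}\right)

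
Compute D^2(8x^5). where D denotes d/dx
160 x^{3}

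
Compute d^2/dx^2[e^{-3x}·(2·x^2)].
2 \left(9 x^{2} - 12 x + 2\right) e^{- 3 x}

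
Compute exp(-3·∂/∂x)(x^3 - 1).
x^{3} - 9 x^{2} + 27 x - 28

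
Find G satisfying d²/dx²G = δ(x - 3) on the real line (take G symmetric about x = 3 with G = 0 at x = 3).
\frac{|x - 3|}{2}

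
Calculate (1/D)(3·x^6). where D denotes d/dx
\frac{3 x^{7}}{7}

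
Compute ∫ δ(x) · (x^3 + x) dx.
0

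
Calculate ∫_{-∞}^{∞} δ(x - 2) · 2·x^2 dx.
8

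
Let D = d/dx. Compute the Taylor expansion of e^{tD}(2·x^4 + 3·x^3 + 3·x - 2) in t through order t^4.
2 t^{4} + t^{3} \left(8 x + 3\right) + 3 t^{2} x \left(4 x + 3\right) + t \left(8 x^{3} + 9 x^{2} + 3\right) + 2 x^{4} + 3 x^{3} + 3 x - 2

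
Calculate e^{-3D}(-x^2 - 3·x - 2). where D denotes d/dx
- x^{2} + 3 x - 2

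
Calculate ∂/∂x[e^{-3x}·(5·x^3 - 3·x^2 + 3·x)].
3 \left(- 5 x^{3} + 8 x^{2} - 5 x + 1\right) e^{- 3 x}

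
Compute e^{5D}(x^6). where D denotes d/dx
x^{6} + 30 x^{5} + 375 x^{4} + 2500 x^{3} + 9375 x^{2} + 18750 x + 15625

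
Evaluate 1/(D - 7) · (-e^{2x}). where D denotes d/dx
\frac{e^{2 x}}{5}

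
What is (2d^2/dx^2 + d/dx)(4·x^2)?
8 x + 16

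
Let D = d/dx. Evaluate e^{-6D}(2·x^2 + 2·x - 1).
2 x^{2} - 22 x + 59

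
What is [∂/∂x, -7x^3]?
- 21 x^{2}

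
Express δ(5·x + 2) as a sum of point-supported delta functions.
\frac{\delta(x + 2/5)}{5}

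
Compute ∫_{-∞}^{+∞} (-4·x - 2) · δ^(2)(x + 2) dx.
0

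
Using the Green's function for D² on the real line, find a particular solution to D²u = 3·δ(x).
\frac{3|x|}{2}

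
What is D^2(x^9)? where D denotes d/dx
72 x^{7}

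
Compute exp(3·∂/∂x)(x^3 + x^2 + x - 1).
x^{3} + 10 x^{2} + 34 x + 38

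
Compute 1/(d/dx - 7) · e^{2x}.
- \frac{e^{2 x}}{5}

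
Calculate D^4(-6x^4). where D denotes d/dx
-144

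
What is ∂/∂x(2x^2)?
4 x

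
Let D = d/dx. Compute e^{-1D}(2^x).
2^{x - 1}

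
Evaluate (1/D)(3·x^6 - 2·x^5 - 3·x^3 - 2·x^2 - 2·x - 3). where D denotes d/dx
\frac{3 x^{7}}{7} - \frac{x^{6}}{3} - \frac{3 x^{4}}{4} - \frac{2 x^{3}}{3} - x^{2} - 3 x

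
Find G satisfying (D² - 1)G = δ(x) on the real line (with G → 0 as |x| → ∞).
-\frac{e^{-|x|}}{2}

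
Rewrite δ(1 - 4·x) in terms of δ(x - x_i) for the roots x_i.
\frac{\delta(x - 1/4)}{4}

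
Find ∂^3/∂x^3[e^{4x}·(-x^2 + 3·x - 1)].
\left(- 64 x^{2} + 96 x + 56\right) e^{4 x}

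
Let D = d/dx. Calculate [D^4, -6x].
-24D^{3}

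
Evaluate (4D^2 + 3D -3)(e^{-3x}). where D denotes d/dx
24 e^{- 3 x}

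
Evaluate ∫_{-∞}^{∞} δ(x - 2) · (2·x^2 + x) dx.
10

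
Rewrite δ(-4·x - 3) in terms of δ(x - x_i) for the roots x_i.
\frac{\delta(x + 3/4)}{4}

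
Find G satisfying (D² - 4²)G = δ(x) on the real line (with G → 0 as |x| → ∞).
-\frac{e^{-4|x|}}{8}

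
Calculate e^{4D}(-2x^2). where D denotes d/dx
- 2 x^{2} - 16 x - 32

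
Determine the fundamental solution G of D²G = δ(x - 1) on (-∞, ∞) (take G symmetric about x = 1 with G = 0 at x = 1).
\frac{|x - 1|}{2}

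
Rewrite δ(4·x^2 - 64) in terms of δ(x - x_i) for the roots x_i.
\frac{\delta(x - 4) + \delta(x + 4)}{32}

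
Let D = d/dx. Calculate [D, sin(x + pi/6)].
\cos{\left(x + \frac{\pi}{6} \right)}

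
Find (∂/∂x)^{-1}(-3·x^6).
- \frac{3 x^{7}}{7}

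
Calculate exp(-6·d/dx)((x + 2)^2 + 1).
x^{2} - 8 x + 17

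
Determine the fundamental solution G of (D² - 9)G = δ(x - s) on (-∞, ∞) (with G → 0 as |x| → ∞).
-\frac{e^{-3|x-s|}}{6}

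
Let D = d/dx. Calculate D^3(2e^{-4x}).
- 128 e^{- 4 x}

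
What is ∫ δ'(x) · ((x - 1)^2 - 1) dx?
2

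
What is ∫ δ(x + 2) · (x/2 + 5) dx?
4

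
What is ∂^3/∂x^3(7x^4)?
168 x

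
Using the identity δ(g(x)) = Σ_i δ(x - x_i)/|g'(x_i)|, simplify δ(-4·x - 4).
\frac{\delta(x + 1)}{4}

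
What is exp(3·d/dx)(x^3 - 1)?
x^{3} + 9 x^{2} + 27 x + 26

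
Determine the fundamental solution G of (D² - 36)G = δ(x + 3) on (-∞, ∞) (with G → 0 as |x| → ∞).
-\frac{e^{-6|x + 3|}}{12}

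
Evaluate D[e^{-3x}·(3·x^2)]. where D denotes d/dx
3 x \left(2 - 3 x\right) e^{- 3 x}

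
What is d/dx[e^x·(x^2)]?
x \left(x + 2\right) e^{x}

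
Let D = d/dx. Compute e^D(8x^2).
8 x^{2} + 16 x + 8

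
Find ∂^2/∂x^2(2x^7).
84 x^{5}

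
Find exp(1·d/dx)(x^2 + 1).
x^{2} + 2 x + 2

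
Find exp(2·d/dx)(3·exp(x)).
3 e^{x + 2}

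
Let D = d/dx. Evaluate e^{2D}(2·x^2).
2 x^{2} + 8 x + 8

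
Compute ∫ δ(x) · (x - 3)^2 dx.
9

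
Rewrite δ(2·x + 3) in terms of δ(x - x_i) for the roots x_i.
\frac{\delta(x + 3/2)}{2}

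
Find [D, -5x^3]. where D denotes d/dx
- 15 x^{2}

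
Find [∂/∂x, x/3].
\frac{1}{3}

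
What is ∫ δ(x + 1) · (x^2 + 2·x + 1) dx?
0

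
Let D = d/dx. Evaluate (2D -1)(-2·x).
2 x - 4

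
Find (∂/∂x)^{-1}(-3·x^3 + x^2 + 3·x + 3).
- \frac{3 x^{4}}{4} + \frac{x^{3}}{3} + \frac{3 x^{2}}{2} + 3 x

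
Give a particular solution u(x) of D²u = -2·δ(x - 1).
-|x - 1|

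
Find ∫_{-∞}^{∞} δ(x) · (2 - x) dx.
2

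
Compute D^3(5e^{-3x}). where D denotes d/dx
- 135 e^{- 3 x}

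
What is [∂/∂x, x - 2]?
1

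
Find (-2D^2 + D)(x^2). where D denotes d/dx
2 x - 4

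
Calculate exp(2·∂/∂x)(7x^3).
7 x^{3} + 42 x^{2} + 84 x + 56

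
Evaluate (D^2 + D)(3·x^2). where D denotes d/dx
6 x + 6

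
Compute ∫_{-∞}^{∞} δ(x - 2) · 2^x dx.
4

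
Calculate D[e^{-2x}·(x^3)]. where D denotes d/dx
x^{2} \left(3 - 2 x\right) e^{- 2 x}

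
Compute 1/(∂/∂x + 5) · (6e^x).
e^{x}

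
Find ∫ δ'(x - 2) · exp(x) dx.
- e^{2}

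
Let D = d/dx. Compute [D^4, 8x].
32D^{3}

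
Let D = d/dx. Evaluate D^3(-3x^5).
- 180 x^{2}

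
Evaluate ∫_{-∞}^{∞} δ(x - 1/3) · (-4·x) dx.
- \frac{4}{3}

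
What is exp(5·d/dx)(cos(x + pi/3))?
\cos{\left(x + \frac{\pi}{3} + 5 \right)}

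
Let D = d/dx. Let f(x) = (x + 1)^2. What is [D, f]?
2 x + 2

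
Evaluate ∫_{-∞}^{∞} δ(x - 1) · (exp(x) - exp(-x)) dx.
2 \sinh{\left(1 \right)}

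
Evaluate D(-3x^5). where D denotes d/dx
- 15 x^{4}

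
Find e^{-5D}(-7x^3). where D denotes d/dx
- 7 x^{3} + 105 x^{2} - 525 x + 875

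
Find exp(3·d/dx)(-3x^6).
- 3 x^{6} - 54 x^{5} - 405 x^{4} - 1620 x^{3} - 3645 x^{2} - 4374 x - 2187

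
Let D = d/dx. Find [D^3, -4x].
-12D^{2}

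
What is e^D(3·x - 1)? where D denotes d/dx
3 x + 2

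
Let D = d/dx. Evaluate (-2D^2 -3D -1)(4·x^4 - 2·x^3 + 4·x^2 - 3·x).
- 4 x^{4} - 46 x^{3} - 82 x^{2} + 3 x - 7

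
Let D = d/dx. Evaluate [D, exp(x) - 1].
e^{x}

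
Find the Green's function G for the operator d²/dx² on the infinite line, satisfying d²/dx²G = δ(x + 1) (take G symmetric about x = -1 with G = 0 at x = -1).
\frac{|x + 1|}{2}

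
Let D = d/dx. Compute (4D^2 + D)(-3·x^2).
- 6 x - 24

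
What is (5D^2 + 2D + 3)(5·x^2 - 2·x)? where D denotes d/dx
15 x^{2} + 14 x + 46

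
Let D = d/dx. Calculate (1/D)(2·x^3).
\frac{x^{4}}{2}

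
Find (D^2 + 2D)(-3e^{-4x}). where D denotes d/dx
- 24 e^{- 4 x}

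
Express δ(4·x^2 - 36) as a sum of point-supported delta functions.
\frac{\delta(x - 3) + \delta(x + 3)}{24}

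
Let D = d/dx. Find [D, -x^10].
- 10 x^{9}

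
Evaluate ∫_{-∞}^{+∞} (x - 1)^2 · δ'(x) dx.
2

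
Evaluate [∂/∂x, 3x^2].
6 x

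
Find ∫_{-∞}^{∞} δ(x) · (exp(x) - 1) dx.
0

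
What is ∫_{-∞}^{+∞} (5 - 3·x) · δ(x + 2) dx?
11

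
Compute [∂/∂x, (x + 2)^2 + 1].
2 x + 4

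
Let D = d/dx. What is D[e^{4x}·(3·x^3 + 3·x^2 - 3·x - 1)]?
\left(12 x^{3} + 21 x^{2} - 6 x - 7\right) e^{4 x}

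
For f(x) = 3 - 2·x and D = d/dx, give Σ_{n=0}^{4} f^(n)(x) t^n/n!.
- 2 t - 2 x + 3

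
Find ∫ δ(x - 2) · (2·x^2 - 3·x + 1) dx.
3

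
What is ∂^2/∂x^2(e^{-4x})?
16 e^{- 4 x}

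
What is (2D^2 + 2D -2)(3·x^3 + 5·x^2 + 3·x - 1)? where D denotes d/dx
- 6 x^{3} + 8 x^{2} + 50 x + 28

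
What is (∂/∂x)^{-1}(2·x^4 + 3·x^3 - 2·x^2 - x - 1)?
\frac{2 x^{5}}{5} + \frac{3 x^{4}}{4} - \frac{2 x^{3}}{3} - \frac{x^{2}}{2} - x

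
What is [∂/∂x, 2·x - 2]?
2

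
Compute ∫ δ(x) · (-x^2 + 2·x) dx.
0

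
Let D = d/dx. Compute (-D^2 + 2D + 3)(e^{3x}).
0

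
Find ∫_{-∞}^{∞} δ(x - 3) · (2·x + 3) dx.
9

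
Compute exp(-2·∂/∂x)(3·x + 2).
3 x - 4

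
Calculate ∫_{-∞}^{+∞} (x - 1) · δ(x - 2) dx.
1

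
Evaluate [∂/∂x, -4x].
-4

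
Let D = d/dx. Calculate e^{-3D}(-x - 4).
- x - 1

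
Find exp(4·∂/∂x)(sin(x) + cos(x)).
\sqrt{2} \sin{\left(x + \frac{\pi}{4} + 4 \right)}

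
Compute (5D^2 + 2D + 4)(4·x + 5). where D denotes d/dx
16 x + 28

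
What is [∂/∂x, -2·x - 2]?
-2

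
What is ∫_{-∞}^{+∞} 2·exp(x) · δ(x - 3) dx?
2 e^{3}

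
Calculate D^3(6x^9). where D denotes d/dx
3024 x^{6}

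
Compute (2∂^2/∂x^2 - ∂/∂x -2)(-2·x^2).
4 x^{2} + 4 x - 8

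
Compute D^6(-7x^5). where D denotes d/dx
0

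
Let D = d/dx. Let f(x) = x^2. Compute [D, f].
2 x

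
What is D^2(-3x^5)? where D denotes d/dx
- 60 x^{3}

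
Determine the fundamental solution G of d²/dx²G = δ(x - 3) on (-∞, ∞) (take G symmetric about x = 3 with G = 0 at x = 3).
\frac{|x - 3|}{2}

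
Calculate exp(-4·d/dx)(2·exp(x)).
2 e^{x - 4}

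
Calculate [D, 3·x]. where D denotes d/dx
3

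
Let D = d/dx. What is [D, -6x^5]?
- 30 x^{4}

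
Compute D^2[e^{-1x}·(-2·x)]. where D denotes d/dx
2 \left(2 - x\right) e^{- x}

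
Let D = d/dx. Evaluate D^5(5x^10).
151200 x^{5}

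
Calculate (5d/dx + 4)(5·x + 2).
20 x + 33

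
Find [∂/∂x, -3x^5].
- 15 x^{4}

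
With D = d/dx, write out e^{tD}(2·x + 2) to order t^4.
2 t + 2 x + 2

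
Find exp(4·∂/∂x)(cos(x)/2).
\frac{\cos{\left(x + 4 \right)}}{2}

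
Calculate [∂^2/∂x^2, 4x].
8\frac{d}{dx}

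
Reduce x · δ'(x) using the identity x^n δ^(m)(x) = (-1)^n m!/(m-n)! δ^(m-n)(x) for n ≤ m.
-\delta(x)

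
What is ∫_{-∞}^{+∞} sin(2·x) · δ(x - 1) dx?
\sin{\left(2 \right)}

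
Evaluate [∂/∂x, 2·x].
2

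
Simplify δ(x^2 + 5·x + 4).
\frac{\delta(x + 1) + \delta(x + 4)}{3}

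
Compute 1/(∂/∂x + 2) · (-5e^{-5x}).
\frac{5 e^{- 5 x}}{3}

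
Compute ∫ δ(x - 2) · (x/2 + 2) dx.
3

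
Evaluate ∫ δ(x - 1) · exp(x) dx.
e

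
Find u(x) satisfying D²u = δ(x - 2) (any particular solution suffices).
\frac{|x - 2|}{2}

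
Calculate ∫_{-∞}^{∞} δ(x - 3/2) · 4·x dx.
6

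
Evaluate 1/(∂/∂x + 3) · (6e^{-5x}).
- 3 e^{- 5 x}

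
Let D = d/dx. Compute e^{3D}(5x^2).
5 x^{2} + 30 x + 45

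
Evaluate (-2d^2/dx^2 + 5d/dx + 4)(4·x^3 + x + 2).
16 x^{3} + 60 x^{2} - 44 x + 13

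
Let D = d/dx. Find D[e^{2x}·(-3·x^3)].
x^{2} \left(- 6 x - 9\right) e^{2 x}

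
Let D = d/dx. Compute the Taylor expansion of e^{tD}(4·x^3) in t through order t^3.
4 t^{3} + 12 t^{2} x + 12 t x^{2} + 4 x^{3}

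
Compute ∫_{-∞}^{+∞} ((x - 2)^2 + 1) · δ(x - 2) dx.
1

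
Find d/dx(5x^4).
20 x^{3}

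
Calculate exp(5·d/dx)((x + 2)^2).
x^{2} + 14 x + 49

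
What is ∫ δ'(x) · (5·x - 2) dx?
-5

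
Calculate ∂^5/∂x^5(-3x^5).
-360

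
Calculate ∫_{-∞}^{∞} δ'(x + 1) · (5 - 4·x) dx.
4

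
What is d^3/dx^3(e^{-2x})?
- 8 e^{- 2 x}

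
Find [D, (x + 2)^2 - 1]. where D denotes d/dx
2 x + 4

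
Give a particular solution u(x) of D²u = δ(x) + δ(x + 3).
\frac{|x|}{2} + \frac{|x + 3|}{2}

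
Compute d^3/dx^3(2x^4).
48 x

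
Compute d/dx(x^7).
7 x^{6}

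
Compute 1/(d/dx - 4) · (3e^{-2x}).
- \frac{e^{- 2 x}}{2}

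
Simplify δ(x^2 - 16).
\frac{\delta(x - 4) + \delta(x + 4)}{8}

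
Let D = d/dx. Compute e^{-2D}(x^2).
x^{2} - 4 x + 4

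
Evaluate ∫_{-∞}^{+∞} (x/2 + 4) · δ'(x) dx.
- \frac{1}{2}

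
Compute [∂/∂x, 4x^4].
16 x^{3}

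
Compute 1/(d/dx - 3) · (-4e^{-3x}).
\frac{2 e^{- 3 x}}{3}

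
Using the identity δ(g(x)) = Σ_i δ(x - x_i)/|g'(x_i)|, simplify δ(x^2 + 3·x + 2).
\frac{\delta(x + 1) + \delta(x + 2)}{1}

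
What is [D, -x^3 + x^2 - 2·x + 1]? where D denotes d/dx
- 3 x^{2} + 2 x - 2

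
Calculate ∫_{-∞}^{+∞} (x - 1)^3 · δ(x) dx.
-1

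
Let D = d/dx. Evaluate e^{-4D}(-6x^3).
- 6 x^{3} + 72 x^{2} - 288 x + 384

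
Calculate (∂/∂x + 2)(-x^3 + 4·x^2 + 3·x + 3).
- 2 x^{3} + 5 x^{2} + 14 x + 9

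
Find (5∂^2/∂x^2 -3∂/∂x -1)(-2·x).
2 x + 6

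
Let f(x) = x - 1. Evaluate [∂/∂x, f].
1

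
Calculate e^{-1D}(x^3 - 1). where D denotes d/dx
x^{3} - 3 x^{2} + 3 x - 2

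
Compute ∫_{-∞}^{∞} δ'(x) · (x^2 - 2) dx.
0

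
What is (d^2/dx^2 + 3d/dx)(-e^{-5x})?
- 10 e^{- 5 x}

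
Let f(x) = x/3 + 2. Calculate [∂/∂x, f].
\frac{1}{3}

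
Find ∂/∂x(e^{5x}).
5 e^{5 x}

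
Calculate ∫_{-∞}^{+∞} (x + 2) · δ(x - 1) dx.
3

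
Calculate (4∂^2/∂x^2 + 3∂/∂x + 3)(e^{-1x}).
4 e^{- x}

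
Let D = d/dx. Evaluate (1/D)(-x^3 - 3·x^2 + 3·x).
- \frac{x^{4}}{4} - x^{3} + \frac{3 x^{2}}{2}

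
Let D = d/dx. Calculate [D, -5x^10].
- 50 x^{9}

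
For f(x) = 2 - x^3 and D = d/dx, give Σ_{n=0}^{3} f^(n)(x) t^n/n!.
- t^{3} - 3 t^{2} x - 3 t x^{2} - x^{3} + 2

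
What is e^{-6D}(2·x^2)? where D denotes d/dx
2 x^{2} - 24 x + 72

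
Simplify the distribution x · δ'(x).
-\delta(x)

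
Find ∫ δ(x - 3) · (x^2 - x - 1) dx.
5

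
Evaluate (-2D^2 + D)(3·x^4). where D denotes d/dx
12 x^{2} \left(x - 6\right)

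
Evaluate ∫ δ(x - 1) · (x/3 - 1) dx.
- \frac{2}{3}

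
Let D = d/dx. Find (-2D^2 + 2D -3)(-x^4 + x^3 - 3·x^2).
3 x^{4} - 11 x^{3} + 39 x^{2} - 24 x + 12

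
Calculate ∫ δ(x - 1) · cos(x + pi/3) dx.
\cos{\left(1 + \frac{\pi}{3} \right)}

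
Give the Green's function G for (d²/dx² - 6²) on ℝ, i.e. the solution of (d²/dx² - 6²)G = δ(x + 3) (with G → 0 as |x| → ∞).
-\frac{e^{-6|x + 3|}}{12}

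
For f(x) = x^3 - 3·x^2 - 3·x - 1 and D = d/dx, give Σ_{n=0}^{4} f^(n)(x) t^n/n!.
t^{3} + 3 t^{2} \left(x - 1\right) - 3 t \left(- x^{2} + 2 x + 1\right) + x^{3} - 3 x^{2} - 3 x - 1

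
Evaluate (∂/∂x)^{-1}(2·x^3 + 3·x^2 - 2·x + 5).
\frac{x^{4}}{2} + x^{3} - x^{2} + 5 x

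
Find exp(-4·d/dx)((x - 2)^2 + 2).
x^{2} - 12 x + 38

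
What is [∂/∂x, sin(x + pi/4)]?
\cos{\left(x + \frac{\pi}{4} \right)}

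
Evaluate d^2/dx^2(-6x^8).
- 336 x^{6}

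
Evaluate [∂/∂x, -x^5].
- 5 x^{4}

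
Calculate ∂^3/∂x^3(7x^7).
1470 x^{4}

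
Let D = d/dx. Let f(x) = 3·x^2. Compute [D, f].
6 x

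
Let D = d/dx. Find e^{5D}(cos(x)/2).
\frac{\cos{\left(x + 5 \right)}}{2}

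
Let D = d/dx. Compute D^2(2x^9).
144 x^{7}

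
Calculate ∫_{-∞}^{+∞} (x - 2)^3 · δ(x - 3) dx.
1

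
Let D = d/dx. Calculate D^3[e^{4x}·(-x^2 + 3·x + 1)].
\left(- 64 x^{2} + 96 x + 184\right) e^{4 x}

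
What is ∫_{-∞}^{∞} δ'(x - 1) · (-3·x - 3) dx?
3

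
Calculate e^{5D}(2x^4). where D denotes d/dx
2 x^{4} + 40 x^{3} + 300 x^{2} + 1000 x + 1250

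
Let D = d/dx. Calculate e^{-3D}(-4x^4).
- 4 x^{4} + 48 x^{3} - 216 x^{2} + 432 x - 324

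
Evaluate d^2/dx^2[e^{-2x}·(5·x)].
20 \left(x - 1\right) e^{- 2 x}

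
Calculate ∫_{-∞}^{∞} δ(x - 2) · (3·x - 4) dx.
2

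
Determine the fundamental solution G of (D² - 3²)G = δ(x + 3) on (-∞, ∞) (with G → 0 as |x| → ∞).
-\frac{e^{-3|x + 3|}}{6}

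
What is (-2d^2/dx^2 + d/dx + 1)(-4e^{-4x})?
140 e^{- 4 x}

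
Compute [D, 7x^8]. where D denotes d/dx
56 x^{7}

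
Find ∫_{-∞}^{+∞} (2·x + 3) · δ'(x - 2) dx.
-2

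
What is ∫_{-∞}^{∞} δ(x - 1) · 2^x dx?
2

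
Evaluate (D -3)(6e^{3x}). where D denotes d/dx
0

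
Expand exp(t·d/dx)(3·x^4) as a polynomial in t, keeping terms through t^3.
3 x \left(4 t^{3} + 6 t^{2} x + 4 t x^{2} + x^{3}\right)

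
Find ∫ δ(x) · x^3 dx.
0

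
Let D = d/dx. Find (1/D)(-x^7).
- \frac{x^{8}}{8}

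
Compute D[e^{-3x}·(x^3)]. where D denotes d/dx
3 x^{2} \left(1 - x\right) e^{- 3 x}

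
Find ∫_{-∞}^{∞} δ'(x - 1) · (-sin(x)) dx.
\cos{\left(1 \right)}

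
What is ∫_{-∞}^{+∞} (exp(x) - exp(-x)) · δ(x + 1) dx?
- 2 \sinh{\left(1 \right)}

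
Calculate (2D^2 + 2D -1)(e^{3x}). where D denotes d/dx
23 e^{3 x}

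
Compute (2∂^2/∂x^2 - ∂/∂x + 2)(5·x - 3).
10 x - 11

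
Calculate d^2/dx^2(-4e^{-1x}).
- 4 e^{- x}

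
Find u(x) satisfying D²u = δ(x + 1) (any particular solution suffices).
\frac{|x + 1|}{2}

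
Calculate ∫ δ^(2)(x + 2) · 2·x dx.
0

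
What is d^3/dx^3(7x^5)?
420 x^{2}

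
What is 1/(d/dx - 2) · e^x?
- e^{x}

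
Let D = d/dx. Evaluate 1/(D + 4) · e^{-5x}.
- e^{- 5 x}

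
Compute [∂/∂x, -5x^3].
- 15 x^{2}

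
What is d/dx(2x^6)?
12 x^{5}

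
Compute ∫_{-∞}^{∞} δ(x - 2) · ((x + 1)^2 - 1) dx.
8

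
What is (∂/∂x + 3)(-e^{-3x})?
0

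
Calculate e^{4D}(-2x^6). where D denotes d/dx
- 2 x^{6} - 48 x^{5} - 480 x^{4} - 2560 x^{3} - 7680 x^{2} - 12288 x - 8192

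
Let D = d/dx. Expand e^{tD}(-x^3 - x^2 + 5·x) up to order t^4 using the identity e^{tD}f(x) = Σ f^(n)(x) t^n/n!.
- t^{3} - t^{2} \left(3 x + 1\right) - t \left(3 x^{2} + 2 x - 5\right) - x^{3} - x^{2} + 5 x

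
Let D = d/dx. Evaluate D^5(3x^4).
0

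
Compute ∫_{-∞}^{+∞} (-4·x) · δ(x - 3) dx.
-12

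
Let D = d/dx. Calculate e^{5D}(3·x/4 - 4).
\frac{3 x}{4} - \frac{1}{4}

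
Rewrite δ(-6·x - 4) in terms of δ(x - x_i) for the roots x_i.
\frac{\delta(x + 2/3)}{6}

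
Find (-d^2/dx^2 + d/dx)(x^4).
4 x^{2} \left(x - 3\right)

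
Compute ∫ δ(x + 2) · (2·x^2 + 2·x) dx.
4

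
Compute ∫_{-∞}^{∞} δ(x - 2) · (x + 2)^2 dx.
16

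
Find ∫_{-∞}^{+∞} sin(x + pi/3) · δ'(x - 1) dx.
- \cos{\left(1 + \frac{\pi}{3} \right)}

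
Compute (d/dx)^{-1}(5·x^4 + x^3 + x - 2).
x^{5} + \frac{x^{4}}{4} + \frac{x^{2}}{2} - 2 x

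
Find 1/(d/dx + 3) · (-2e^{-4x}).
2 e^{- 4 x}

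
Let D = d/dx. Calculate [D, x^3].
3 x^{2}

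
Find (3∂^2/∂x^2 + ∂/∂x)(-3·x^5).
15 x^{3} \left(- x - 12\right)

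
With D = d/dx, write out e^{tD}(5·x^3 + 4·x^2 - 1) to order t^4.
5 t^{3} + t^{2} \left(15 x + 4\right) + t x \left(15 x + 8\right) + 5 x^{3} + 4 x^{2} - 1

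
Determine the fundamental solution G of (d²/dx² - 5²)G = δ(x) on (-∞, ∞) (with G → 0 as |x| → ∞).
-\frac{e^{-5|x|}}{10}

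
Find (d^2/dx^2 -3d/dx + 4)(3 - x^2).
- 4 x^{2} + 6 x + 10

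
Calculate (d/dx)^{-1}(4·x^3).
x^{4}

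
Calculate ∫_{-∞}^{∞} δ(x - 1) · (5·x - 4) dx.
1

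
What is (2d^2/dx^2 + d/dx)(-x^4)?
4 x^{2} \left(- x - 6\right)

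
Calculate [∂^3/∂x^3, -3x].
-9\frac{d^{2}}{dx^{2}}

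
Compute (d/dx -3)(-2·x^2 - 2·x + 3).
6 x^{2} + 2 x - 11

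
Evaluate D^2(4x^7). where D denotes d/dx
168 x^{5}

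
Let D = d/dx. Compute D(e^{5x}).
5 e^{5 x}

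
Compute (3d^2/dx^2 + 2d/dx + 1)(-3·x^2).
- 3 x^{2} - 12 x - 18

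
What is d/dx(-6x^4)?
- 24 x^{3}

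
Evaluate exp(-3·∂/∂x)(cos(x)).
\cos{\left(x - 3 \right)}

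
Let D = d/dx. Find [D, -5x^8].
- 40 x^{7}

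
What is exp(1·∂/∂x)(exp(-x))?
e^{- x - 1}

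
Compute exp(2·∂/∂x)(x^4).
x^{4} + 8 x^{3} + 24 x^{2} + 32 x + 16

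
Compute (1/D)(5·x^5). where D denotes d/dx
\frac{5 x^{6}}{6}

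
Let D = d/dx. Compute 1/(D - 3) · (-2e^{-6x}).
\frac{2 e^{- 6 x}}{9}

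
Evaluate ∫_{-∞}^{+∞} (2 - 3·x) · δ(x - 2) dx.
-4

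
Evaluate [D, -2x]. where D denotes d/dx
-2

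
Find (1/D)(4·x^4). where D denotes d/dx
\frac{4 x^{5}}{5}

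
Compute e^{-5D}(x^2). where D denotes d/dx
x^{2} - 10 x + 25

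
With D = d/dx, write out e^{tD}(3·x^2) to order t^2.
3 t^{2} + 6 t x + 3 x^{2}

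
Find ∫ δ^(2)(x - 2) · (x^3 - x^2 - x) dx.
10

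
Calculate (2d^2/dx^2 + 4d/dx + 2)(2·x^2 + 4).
4 x^{2} + 16 x + 16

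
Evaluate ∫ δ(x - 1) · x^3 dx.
1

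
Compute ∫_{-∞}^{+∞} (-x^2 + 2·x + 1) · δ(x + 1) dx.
-2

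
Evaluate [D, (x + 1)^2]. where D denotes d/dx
2 x + 2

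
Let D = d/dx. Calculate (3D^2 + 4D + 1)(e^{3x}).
40 e^{3 x}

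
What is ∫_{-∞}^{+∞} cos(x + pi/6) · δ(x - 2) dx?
\cos{\left(\frac{\pi}{6} + 2 \right)}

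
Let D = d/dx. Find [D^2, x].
2D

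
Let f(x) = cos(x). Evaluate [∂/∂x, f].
- \sin{\left(x \right)}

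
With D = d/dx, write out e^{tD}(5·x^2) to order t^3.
5 t^{2} + 10 t x + 5 x^{2}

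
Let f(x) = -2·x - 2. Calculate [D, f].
-2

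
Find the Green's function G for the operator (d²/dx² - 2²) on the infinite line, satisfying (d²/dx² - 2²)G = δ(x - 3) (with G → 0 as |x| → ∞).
-\frac{e^{-2|x - 3|}}{4}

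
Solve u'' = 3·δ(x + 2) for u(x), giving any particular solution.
\frac{3|x + 2|}{2}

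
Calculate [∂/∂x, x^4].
4 x^{3}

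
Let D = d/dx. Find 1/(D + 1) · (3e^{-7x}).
- \frac{e^{- 7 x}}{2}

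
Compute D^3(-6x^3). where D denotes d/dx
-36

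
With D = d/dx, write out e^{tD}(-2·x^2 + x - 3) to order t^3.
- 2 t^{2} - t \left(4 x - 1\right) - 2 x^{2} + x - 3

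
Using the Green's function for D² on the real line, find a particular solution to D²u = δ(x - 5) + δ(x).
\frac{|x - 5|}{2} + \frac{|x|}{2}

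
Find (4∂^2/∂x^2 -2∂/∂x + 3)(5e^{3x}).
165 e^{3 x}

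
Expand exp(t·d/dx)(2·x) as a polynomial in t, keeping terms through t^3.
2 t + 2 x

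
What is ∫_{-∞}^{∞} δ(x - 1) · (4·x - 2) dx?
2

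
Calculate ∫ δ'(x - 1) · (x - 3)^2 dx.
4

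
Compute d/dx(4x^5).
20 x^{4}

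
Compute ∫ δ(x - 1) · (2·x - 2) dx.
0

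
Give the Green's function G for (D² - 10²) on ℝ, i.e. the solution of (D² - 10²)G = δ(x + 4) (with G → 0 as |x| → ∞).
-\frac{e^{-10|x + 4|}}{20}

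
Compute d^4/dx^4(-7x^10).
- 35280 x^{6}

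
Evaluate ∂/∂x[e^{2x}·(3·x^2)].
6 x \left(x + 1\right) e^{2 x}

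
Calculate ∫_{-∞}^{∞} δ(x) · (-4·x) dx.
0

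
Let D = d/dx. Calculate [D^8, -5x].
-40D^{7}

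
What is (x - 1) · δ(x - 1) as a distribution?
0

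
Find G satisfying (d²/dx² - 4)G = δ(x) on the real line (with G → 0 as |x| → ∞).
-\frac{e^{-2|x|}}{4}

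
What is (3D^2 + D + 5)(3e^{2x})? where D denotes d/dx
57 e^{2 x}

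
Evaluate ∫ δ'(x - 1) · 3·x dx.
-3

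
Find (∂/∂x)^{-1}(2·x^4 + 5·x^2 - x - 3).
\frac{2 x^{5}}{5} + \frac{5 x^{3}}{3} - \frac{x^{2}}{2} - 3 x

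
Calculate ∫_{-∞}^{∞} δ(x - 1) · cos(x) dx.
\cos{\left(1 \right)}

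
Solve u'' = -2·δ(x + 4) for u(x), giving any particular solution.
-|x + 4|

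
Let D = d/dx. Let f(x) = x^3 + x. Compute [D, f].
3 x^{2} + 1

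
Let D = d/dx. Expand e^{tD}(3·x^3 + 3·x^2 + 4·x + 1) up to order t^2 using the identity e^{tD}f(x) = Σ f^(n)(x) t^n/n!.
t^{2} \left(9 x + 3\right) + t \left(9 x^{2} + 6 x + 4\right) + 3 x^{3} + 3 x^{2} + 4 x + 1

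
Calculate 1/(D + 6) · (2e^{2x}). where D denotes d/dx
\frac{e^{2 x}}{4}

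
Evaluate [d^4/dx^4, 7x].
28\frac{d^{3}}{dx^{3}}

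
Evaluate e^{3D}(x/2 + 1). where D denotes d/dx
\frac{x}{2} + \frac{5}{2}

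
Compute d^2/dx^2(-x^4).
- 12 x^{2}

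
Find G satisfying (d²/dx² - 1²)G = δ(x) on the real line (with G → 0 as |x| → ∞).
-\frac{e^{-|x|}}{2}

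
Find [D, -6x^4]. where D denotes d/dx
- 24 x^{3}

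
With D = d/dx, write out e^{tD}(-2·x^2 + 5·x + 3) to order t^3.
- 2 t^{2} - t \left(4 x - 5\right) - 2 x^{2} + 5 x + 3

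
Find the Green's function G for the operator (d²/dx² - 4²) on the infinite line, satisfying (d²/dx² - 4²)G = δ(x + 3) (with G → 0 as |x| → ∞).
-\frac{e^{-4|x + 3|}}{8}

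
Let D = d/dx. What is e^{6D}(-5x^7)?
- 5 x^{7} - 210 x^{6} - 3780 x^{5} - 37800 x^{4} - 226800 x^{3} - 816480 x^{2} - 1632960 x - 1399680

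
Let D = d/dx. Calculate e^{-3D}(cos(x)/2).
\frac{\cos{\left(x - 3 \right)}}{2}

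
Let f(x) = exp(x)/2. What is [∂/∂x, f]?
\frac{e^{x}}{2}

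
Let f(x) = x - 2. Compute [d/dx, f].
1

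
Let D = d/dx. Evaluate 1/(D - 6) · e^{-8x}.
- \frac{e^{- 8 x}}{14}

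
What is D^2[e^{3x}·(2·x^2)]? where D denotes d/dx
\left(18 x^{2} + 24 x + 4\right) e^{3 x}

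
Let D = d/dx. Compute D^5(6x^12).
570240 x^{7}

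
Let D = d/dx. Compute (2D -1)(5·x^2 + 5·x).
- 5 x^{2} + 15 x + 10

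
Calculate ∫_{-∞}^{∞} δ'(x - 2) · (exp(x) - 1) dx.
- e^{2}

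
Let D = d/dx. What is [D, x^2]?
2 x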